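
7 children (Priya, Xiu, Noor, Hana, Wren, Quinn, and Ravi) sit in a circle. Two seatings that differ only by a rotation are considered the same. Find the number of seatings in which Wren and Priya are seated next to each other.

240

Treat {Wren, Priya} as one unit (2 internal orders) and seat the resulting 6 units around the table: (5)! circular arrangements.
So 2 × (5)! = 2 × 120 = 240.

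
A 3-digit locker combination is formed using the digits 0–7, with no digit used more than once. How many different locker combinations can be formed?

This is a permutation of 3 out of 8: P(8,3) = 8!/5!.
8 × 7 × 6 = 336.

336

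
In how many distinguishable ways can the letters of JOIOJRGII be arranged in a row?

The 9 letters of JOIOJRGII have repeats: I appearing 3 times, J appearing twice, and O appearing twice.
The number of distinct arrangements is 9!/(3!·2!·2!) = 362880/24 = 15120.

15120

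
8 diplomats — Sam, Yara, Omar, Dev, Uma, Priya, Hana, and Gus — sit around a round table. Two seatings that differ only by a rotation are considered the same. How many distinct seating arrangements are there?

Around a circle, 8 distinct people have 8!/8 = (7)! = 5040 rotationally distinct seatings.

5040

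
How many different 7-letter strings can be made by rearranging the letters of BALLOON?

Letter multiplicities in BALLOON: A×1, B×1, L×2, N×1, O×2.
The number of distinct arrangements is 7!/(2!·2!) = 5040/4 = 1260.

1260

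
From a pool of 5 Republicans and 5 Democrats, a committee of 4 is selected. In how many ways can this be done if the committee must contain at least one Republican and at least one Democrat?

200

Unrestricted: C(10,4) = 210 ways to pick any 4 of the 10.
Selections missing a whole group: no Republicans → C(5,4) = 5; no Democrats → C(5,4) = 5.
Both groups omitted at once is impossible, so 210 − 10 = 200.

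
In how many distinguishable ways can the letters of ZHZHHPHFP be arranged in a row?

3780

ZHZHHPHFP has 9 letters with H appearing 4 times, P appearing twice, and Z appearing twice.
The number of distinct arrangements is 9!/(4!·2!·2!) = 362880/96 = 3780.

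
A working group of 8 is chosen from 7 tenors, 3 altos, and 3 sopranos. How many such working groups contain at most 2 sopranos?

Split by how many sopranos are chosen (0 through 2).
Sum: C(3,0)·C(10,8) + C(3,1)·C(10,7) + C(3,2)·C(10,6) = 45 + 360 + 630 = 1035.

1035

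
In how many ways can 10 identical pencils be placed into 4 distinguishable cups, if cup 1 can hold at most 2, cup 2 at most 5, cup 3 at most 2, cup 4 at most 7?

Ignoring the caps, the number of non-negative solutions to x_1+…+x_4 = 10 is C(13,3) = 286.
Subtract solutions that violate a single cap (substitute x_i' = x_i − (cap_i+1)): x_1 ≥ 3 gives C(10,3) = 120; x_2 ≥ 6 gives C(7,3) = 35; x_3 ≥ 3 gives C(10,3) = 120; x_4 ≥ 8 gives C(5,3) = 10. Together 285.
Add back pairs where two caps are both exceeded: 4 + 35 + 0 + 4 + 0 + 0 = 43.
By inclusion–exclusion the count is 286 − 285 + 43 = 44.

44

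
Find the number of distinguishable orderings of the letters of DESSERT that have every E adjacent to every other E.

Treat the 2 copies of E as a single block. The multiset to arrange is then {EE, D, R, S, S, T}, 6 items in all.
That gives (6)!/(2!) = 360 arrangements.

360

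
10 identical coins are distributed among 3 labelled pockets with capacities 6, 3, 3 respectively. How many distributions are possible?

By stars and bars, unrestricted non-negative solutions to x_1+…+x_3 = 10 number C(10+2,2) = 66.
Subtract solutions that violate a single cap (substitute x_i' = x_i − (cap_i+1)): x_1 ≥ 7 gives C(5,2) = 10; x_2 ≥ 4 gives C(8,2) = 28; x_3 ≥ 4 gives C(8,2) = 28. Together 66.
Add back pairs where two caps are both exceeded: 0 + 0 + 6 = 6.
By inclusion–exclusion the count is 66 − 66 + 6 = 6.

6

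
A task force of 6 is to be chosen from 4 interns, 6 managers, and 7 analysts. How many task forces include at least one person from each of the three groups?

9996

Unrestricted: C(17,6) = 12376 ways to pick any 6 of the 17.
Selections missing a whole group: no interns → C(13,6) = 1716; no managers → C(11,6) = 462; no analysts → C(10,6) = 210.
Add back selections omitting two groups (i.e. drawn from a single group): C(4,6) + C(6,6) + C(7,6) = 8.
By inclusion–exclusion: 12376 − 2388 + 8 = 9996.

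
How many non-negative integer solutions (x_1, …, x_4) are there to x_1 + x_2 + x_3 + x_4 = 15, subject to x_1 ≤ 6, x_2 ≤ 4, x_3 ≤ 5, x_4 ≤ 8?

Without the upper bounds there are C(18,3) = 816 ways to split 15 among 4 variables.
Subtract solutions that violate a single cap (substitute x_i' = x_i − (cap_i+1)): x_1 ≥ 7 gives C(11,3) = 165; x_2 ≥ 5 gives C(13,3) = 286; x_3 ≥ 6 gives C(12,3) = 220; x_4 ≥ 9 gives C(9,3) = 84. Together 755.
Add back pairs where two caps are both exceeded: 20 + 10 + 0 + 35 + 4 + 1 = 70.
By inclusion–exclusion the count is 816 − 755 + 70 = 131.

131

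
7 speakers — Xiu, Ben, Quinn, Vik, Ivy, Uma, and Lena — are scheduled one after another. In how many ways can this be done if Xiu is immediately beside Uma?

1440

Place the 5 others and the Xiu-Uma pair as 6 objects in a line; the pair has 2 internal arrangements.
That gives 2 × 6! = 2 × 720 = 1440.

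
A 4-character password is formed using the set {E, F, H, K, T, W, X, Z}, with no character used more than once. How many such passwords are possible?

Choose and order 4 of the 8 symbols: the first character has 8 options, the next 7, then 6, 5.
8 × 7 × 6 × 5 = 1680.

1680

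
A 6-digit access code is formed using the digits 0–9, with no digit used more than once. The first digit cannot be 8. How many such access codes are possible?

136080

The first digit has 10−1 = 9 choices (anything except 8).
The remaining 5 digits are filled from the other 9 symbols without repetition: 9 × 8 × 7 × 6 × 5 = 15120.
Total: 9 × 15120 = 136080.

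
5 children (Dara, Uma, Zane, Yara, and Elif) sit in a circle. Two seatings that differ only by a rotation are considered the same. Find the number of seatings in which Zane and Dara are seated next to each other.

Treat {Zane, Dara} as one unit (2 internal orders) and seat the resulting 4 units around the table: (3)! circular arrangements.
So 2 × (3)! = 2 × 6 = 12.

12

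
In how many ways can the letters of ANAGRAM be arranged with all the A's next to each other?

Treat the 3 copies of A as a single block. The multiset to arrange is then {AAA, G, M, N, R}, 5 items in all.
All 5 items are distinct, so there are (5)! = 120 arrangements.

120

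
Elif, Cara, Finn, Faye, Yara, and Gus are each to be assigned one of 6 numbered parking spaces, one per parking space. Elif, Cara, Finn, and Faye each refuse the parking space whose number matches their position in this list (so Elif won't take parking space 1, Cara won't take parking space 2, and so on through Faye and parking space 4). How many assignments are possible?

Let Aᵢ (for 1 ≤ i ≤ 4) be the placements that put person i in their forbidden parking space. Any j of these fix j positions, leaving (6−j)! ways to fill the rest, and there are C(4,j) ways to pick which j.
By inclusion–exclusion, the number of valid placements is Σ_{j=0}^{4} (−1)^j C(4,j)·(6−j)!.
Computing: 720 − 480 + 144 − 24 + 2 = 362.

362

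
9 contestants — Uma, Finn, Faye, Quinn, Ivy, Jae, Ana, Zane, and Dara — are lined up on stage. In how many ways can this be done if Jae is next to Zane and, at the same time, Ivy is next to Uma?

20160

Treat {Jae,Zane} as one block (2 orders) and {Ivy,Uma} as another (2 orders).
That leaves 7 units to arrange: 2 × 2 × 7! = 4 × 5040 = 20160.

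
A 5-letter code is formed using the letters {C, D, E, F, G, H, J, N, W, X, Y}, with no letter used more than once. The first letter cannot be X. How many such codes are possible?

The first letter has 11−1 = 10 choices (anything except X).
The remaining 4 letters are filled from the other 10 symbols without repetition: 10 × 9 × 8 × 7 = 5040.
Total: 10 × 5040 = 50400.

50400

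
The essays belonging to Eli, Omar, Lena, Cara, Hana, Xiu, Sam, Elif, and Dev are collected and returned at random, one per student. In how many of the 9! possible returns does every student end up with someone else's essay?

Let Aᵢ be the assignments in which student i gets their own essay. We want the size of the complement of A₁∪…∪A_9.
By inclusion–exclusion this is Σ_{j=0}^{9} (−1)^j C(9,j)·(9−j)!.
Computing: 362880 − 362880 + 181440 − 60480 + 15120 − 3024 + 504 − 72 + 9 − 1 = 133496.

133496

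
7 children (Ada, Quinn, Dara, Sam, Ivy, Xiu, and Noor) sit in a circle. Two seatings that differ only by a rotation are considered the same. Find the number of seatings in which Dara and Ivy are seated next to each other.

Treat {Dara, Ivy} as one unit (2 internal orders) and seat the resulting 6 units around the table: (5)! circular arrangements.
So 2 × (5)! = 2 × 120 = 240.

240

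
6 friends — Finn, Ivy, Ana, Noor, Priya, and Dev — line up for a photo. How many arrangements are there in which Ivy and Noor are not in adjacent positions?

480

There are 6! = 720 arrangements in all. If Ivy and Noor are adjacent, merging them into one block gives 2·(5)! = 240 arrangements.
Complementary counting: 720 − 240 = 480.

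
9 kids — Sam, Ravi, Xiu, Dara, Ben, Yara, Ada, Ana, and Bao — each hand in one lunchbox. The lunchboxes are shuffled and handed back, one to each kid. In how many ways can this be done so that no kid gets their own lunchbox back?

Count assignments avoiding every fixed point. For any j of the 9 kids fixed to their own lunchbox, the other 9−j can be arranged in (9−j)! ways.
By inclusion–exclusion this is Σ_{j=0}^{9} (−1)^j C(9,j)·(9−j)!.
Computing: 362880 − 362880 + 181440 − 60480 + 15120 − 3024 + 504 − 72 + 9 − 1 = 133496.

133496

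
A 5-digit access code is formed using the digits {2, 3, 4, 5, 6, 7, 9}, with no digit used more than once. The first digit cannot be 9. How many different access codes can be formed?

2160

The first digit has 7−1 = 6 choices (anything except 9).
The remaining 4 digits are filled from the other 6 symbols without repetition: 6 × 5 × 4 × 3 = 360.
Total: 6 × 360 = 2160.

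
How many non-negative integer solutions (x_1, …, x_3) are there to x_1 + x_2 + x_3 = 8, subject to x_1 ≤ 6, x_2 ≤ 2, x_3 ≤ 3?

9

By stars and bars, unrestricted non-negative solutions to x_1+…+x_3 = 8 number C(8+2,2) = 45.
Subtract solutions that violate a single cap (substitute x_i' = x_i − (cap_i+1)): x_1 ≥ 7 gives C(3,2) = 3; x_2 ≥ 3 gives C(7,2) = 21; x_3 ≥ 4 gives C(6,2) = 15. Together 39.
Add back pairs where two caps are both exceeded: 0 + 0 + 3 = 3.
By inclusion–exclusion the count is 45 − 39 + 3 = 9.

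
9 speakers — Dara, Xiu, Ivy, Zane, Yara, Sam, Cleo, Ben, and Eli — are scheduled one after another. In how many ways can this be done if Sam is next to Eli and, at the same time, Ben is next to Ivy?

20160

Treat {Sam,Eli} as one block (2 orders) and {Ben,Ivy} as another (2 orders).
That leaves 7 units to arrange: 2 × 2 × 7! = 4 × 5040 = 20160.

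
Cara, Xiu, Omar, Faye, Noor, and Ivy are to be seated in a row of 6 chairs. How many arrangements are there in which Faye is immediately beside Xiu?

240

Place the 4 others and the Faye-Xiu pair as 5 objects in a line; the pair has 2 internal arrangements.
That gives 2 × 5! = 2 × 120 = 240.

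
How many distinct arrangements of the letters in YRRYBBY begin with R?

With the first slot taken by R, it remains to arrange the other 6 letters (YRYBBY).
Those 6 letters have B appearing twice and Y appearing 3 times, giving (6)!/(3!·2!) = 60.

60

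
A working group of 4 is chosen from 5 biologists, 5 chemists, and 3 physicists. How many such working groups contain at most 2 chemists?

Split by how many chemists are chosen (0 through 2).
Sum: C(5,0)·C(8,4) + C(5,1)·C(8,3) + C(5,2)·C(8,2) = 70 + 280 + 280 = 630.

630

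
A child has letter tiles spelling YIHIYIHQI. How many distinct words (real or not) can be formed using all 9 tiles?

The 9 letters of YIHIYIHQI have repeats: H appearing twice, I appearing 4 times, and Y appearing twice.
So there are 9! / (4!·2!·2!) = 3780 distinguishable arrangements.

3780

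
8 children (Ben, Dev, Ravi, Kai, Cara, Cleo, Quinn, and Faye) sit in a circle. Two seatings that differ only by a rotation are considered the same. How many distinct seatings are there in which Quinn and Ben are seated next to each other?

1440

Glue Quinn and Ben into a block (2 internal orders). Seating 7 units around a circle gives (6)! arrangements.
So 2 × (6)! = 2 × 720 = 1440.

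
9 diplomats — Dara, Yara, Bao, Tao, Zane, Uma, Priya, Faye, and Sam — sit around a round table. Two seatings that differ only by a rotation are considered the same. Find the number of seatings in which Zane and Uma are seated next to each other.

10080

Glue Zane and Uma into a block (2 internal orders). Seating 8 units around a circle gives (7)! arrangements.
So 2 × (7)! = 2 × 5040 = 10080.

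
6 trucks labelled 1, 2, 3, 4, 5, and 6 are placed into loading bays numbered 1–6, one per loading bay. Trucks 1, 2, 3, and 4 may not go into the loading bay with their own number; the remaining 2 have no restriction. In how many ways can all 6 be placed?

362

Let Aᵢ (for 1 ≤ i ≤ 4) be the placements that put truck i in its forbidden loading bay. Any j of these fix j positions, leaving (6−j)! ways to fill the rest, and there are C(4,j) ways to pick which j.
By inclusion–exclusion, the number of valid placements is Σ_{j=0}^{4} (−1)^j C(4,j)·(6−j)!.
Computing: 720 − 480 + 144 − 24 + 2 = 362.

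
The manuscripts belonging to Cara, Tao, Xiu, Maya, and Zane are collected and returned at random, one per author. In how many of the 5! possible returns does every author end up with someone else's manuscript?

44

Count assignments avoiding every fixed point. For any j of the 5 authors fixed to their own manuscript, the other 5−j can be arranged in (5−j)! ways.
By inclusion–exclusion this is Σ_{j=0}^{5} (−1)^j C(5,j)·(5−j)!.
Computing: 120 − 120 + 60 − 20 + 5 − 1 = 44.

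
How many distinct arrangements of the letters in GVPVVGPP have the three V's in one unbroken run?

60

Treat the 3 copies of V as a single block. The multiset to arrange is then {VVV, G, G, P, P, P}, 6 items in all.
That gives (6)!/(3!·2!) = 60 arrangements.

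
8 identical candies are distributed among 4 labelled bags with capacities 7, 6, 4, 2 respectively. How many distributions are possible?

By stars and bars, unrestricted non-negative solutions to x_1+…+x_4 = 8 number C(8+3,3) = 165.
Subtract solutions that violate a single cap (substitute x_i' = x_i − (cap_i+1)): x_1 ≥ 8 gives C(3,3) = 1; x_2 ≥ 7 gives C(4,3) = 4; x_3 ≥ 5 gives C(6,3) = 20; x_4 ≥ 3 gives C(8,3) = 56. Together 81.
Add back pairs where two caps are both exceeded: 0 + 0 + 0 + 0 + 0 + 1 = 1.
By inclusion–exclusion the count is 165 − 81 + 1 = 85.

85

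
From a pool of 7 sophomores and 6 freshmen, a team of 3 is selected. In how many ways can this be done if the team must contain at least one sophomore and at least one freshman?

231

With no constraint there are C(13,3) = 286 possible selections.
Selections missing a whole group: no sophomores → C(6,3) = 20; no freshmen → C(7,3) = 35.
Both groups omitted at once is impossible, so 286 − 55 = 231.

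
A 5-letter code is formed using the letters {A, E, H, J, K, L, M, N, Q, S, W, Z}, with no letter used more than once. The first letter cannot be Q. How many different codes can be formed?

The first letter has 12−1 = 11 choices (anything except Q).
The remaining 4 letters are filled from the other 11 symbols without repetition: 11 × 10 × 9 × 8 = 7920.
Total: 11 × 7920 = 87120.

87120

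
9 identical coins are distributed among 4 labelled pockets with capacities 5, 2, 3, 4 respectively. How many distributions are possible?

Ignoring the caps, the number of non-negative solutions to x_1+…+x_4 = 9 is C(12,3) = 220.
Subtract solutions that violate a single cap (substitute x_i' = x_i − (cap_i+1)): x_1 ≥ 6 gives C(6,3) = 20; x_2 ≥ 3 gives C(9,3) = 84; x_3 ≥ 4 gives C(8,3) = 56; x_4 ≥ 5 gives C(7,3) = 35. Together 195.
Add back pairs where two caps are both exceeded: 1 + 0 + 0 + 10 + 4 + 1 = 16.
By inclusion–exclusion the count is 220 − 195 + 16 = 41.

41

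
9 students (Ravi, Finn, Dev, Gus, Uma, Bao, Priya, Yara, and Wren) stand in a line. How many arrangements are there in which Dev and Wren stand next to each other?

80640

Treat {Dev, Wren} as a single unit. There are 8 units to order, and the pair itself can be ordered 2 ways.
That gives 2 × 8! = 2 × 40320 = 80640.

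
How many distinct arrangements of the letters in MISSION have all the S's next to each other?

Treat the 2 copies of S as a single block. The multiset to arrange is then {SS, I, I, M, N, O}, 6 items in all.
That gives (6)!/(2!) = 360 arrangements.

360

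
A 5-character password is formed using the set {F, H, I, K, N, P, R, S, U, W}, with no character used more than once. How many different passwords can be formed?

30240

Choose and order 5 of the 10 symbols: the first character has 10 options, the next 9, and so on down to 6.
10 × 9 × 8 × 7 × 6 = 30240.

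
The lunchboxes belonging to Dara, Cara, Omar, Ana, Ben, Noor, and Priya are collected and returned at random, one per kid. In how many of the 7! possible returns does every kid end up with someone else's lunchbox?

1854

Count assignments avoiding every fixed point. For any j of the 7 kids fixed to their own lunchbox, the other 7−j can be arranged in (7−j)! ways.
By inclusion–exclusion this is Σ_{j=0}^{7} (−1)^j C(7,j)·(7−j)!.
Computing: 5040 − 5040 + 2520 − 840 + 210 − 42 + 7 − 1 = 1854.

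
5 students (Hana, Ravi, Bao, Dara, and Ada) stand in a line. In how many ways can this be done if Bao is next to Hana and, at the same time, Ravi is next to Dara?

24

Treat {Bao,Hana} as one block (2 orders) and {Ravi,Dara} as another (2 orders).
That leaves 3 units to arrange: 2 × 2 × 3! = 4 × 6 = 24.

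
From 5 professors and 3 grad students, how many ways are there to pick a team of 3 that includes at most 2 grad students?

55

Split by how many grad students are chosen (0 through 2).
Sum: C(3,0)·C(5,3) + C(3,1)·C(5,2) + C(3,2)·C(5,1) = 10 + 30 + 15 = 55.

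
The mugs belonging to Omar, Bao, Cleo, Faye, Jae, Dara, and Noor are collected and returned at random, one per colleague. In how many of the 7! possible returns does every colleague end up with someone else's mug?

1854

This is the derangement count D_7: permutations of 7 items with no fixed point.
By inclusion–exclusion this is Σ_{j=0}^{7} (−1)^j C(7,j)·(7−j)!.
Computing: 5040 − 5040 + 2520 − 840 + 210 − 42 + 7 − 1 = 1854.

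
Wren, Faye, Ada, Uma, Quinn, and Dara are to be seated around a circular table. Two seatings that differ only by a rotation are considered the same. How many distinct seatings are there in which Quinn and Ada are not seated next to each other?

72

All circular seatings of 6 people number (5)! = 120.
Seatings with Quinn beside Ada: treat them as a block with 2 internal orders, giving 2 × (4)! = 48.
Subtracting, 120 − 48 = 72.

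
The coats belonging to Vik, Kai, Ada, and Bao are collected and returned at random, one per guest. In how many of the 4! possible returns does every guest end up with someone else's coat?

Count assignments avoiding every fixed point. For any j of the 4 guests fixed to their own coat, the other 4−j can be arranged in (4−j)! ways.
By inclusion–exclusion this is Σ_{j=0}^{4} (−1)^j C(4,j)·(4−j)!.
Computing: 24 − 24 + 12 − 4 + 1 = 9.

9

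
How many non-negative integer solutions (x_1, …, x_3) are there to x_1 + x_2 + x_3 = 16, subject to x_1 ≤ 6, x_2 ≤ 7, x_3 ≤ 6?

Ignoring the caps, the number of non-negative solutions to x_1+…+x_3 = 16 is C(18,2) = 153.
Subtract solutions that violate a single cap (substitute x_i' = x_i − (cap_i+1)): x_1 ≥ 7 gives C(11,2) = 55; x_2 ≥ 8 gives C(10,2) = 45; x_3 ≥ 7 gives C(11,2) = 55. Together 155.
Add back pairs where two caps are both exceeded: 3 + 6 + 3 = 12.
By inclusion–exclusion the count is 153 − 155 + 12 = 10.

10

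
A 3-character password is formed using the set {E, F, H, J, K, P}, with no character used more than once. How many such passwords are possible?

120

Choose and order 3 of the 6 symbols: the first character has 6 options, the next 5, then 4.
6 × 5 × 4 = 120.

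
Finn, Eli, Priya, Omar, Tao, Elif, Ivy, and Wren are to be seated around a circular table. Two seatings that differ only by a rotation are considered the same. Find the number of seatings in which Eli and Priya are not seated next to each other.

All circular seatings of 8 people number (7)! = 5040.
Those with Eli next to Priya: fuse the pair into one unit and seat 7 units around a circle — 2·(6)! = 1440.
Subtracting, 5040 − 1440 = 3600.

3600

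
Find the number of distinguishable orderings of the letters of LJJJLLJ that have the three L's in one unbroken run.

5

Treat the 3 copies of L as a single block. The multiset to arrange is then {LLL, J, J, J, J}, 5 items in all.
That gives (5)!/(4!) = 5 arrangements.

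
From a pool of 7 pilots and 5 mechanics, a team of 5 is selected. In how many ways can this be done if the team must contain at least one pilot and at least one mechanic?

770

With no constraint there are C(12,5) = 792 possible selections.
Subtract selections that omit an entire group: no pilots → C(5,5) = 1; no mechanics → C(7,5) = 21.
Both groups omitted at once is impossible, so 792 − 22 = 770.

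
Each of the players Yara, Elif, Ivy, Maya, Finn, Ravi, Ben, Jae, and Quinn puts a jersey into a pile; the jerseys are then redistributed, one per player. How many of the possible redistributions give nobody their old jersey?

Count assignments avoiding every fixed point. For any j of the 9 players fixed to their old jersey, the other 9−j can be arranged in (9−j)! ways.
By inclusion–exclusion this is Σ_{j=0}^{9} (−1)^j C(9,j)·(9−j)!.
Computing: 362880 − 362880 + 181440 − 60480 + 15120 − 3024 + 504 − 72 + 9 − 1 = 133496.

133496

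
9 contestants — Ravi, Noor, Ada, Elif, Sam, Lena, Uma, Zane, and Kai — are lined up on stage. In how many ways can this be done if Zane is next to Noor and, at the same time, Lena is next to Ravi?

20160

Treat {Zane,Noor} as one block (2 orders) and {Lena,Ravi} as another (2 orders).
That leaves 7 units to arrange: 2 × 2 × 7! = 4 × 5040 = 20160.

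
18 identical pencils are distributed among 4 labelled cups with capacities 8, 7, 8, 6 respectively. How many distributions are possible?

By stars and bars, unrestricted non-negative solutions to x_1+…+x_4 = 18 number C(18+3,3) = 1330.
Subtract solutions that violate a single cap (substitute x_i' = x_i − (cap_i+1)): x_1 ≥ 9 gives C(12,3) = 220; x_2 ≥ 8 gives C(13,3) = 286; x_3 ≥ 9 gives C(12,3) = 220; x_4 ≥ 7 gives C(14,3) = 364. Together 1090.
Add back pairs where two caps are both exceeded: 4 + 1 + 10 + 4 + 20 + 10 = 49.
By inclusion–exclusion the count is 1330 − 1090 + 49 = 289.

289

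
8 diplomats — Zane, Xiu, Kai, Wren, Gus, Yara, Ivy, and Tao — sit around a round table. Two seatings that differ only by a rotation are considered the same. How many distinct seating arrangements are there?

Fix one person's seat to break rotational symmetry; the remaining 7 people can be arranged in (7)! = 5040 ways.

5040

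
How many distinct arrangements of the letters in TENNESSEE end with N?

840

Fix N in the last position and arrange the remaining 8 letters.
Those 8 letters have E appearing 4 times and S appearing twice, giving (8)!/(4!·2!) = 840.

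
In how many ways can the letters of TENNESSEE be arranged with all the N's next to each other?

840

Treat the 2 copies of N as a single block. The multiset to arrange is then {NN, E, E, E, E, S, S, T}, 8 items in all.
That gives (8)!/(4!·2!) = 840 arrangements.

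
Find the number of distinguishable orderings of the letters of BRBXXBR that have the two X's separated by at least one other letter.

There are 7!/(3!·2!·2!) = 210 arrangements of BRBXXBR in total.
If the two X's are adjacent, glue them into one block, leaving 6 items to arrange: (6)!/(3!·2!) = 60 ways.
Hence 210 − 60 = 150.

150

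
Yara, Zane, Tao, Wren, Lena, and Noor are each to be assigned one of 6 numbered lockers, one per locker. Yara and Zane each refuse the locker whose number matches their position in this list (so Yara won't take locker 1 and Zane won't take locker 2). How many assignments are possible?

504

Let Aᵢ (for i ∈ {1, 2}) be the placements that put person i in their forbidden locker. Any j of these fix j positions, leaving (6−j)! ways to fill the rest, and there are C(2,j) ways to pick which j.
By inclusion–exclusion, the number of valid placements is Σ_{j=0}^{2} (−1)^j C(2,j)·(6−j)!.
Computing: 720 − 240 + 24 = 504.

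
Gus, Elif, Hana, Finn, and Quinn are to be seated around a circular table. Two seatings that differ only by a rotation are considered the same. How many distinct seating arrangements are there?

24

Fix one person's seat to break rotational symmetry; the remaining 4 people can be arranged in (4)! = 24 ways.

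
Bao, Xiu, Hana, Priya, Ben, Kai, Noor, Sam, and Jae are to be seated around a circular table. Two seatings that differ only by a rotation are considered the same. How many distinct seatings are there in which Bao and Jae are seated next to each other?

Treat {Bao, Jae} as one unit (2 internal orders) and seat the resulting 8 units around the table: (7)! circular arrangements.
So 2 × (7)! = 2 × 5040 = 10080.

10080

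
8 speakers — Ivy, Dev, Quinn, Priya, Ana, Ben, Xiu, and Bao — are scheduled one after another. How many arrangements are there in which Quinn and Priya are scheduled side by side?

Treat {Quinn, Priya} as a single unit. There are 7 units to order, and the pair itself can be ordered 2 ways.
That gives 2 × 7! = 2 × 5040 = 10080.

10080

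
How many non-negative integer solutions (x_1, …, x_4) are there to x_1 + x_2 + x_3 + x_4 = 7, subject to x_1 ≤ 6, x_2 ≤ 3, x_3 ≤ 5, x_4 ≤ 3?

By stars and bars, unrestricted non-negative solutions to x_1+…+x_4 = 7 number C(7+3,3) = 120.
Subtract solutions that violate a single cap (substitute x_i' = x_i − (cap_i+1)): x_1 ≥ 7 gives C(3,3) = 1; x_2 ≥ 4 gives C(6,3) = 20; x_3 ≥ 6 gives C(4,3) = 4; x_4 ≥ 4 gives C(6,3) = 20. Together 45.
No two caps can be exceeded simultaneously, so the pair terms are all 0.
By inclusion–exclusion the count is 120 − 45 + 0 = 75.

75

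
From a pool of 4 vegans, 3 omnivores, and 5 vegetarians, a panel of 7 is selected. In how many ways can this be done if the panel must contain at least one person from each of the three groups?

747

With no constraint there are C(12,7) = 792 possible selections.
Selections missing a whole group: no vegans → C(8,7) = 8; no omnivores → C(9,7) = 36; no vegetarians → C(7,7) = 1.
Add back selections omitting two groups (i.e. drawn from a single group): C(4,7) + C(3,7) + C(5,7) = 0.
By inclusion–exclusion: 792 − 45 + 0 = 747.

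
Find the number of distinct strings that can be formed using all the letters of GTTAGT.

60

GTTAGT has 6 letters with G appearing twice and T appearing 3 times.
So there are 6! / (3!·2!) = 60 distinguishable arrangements.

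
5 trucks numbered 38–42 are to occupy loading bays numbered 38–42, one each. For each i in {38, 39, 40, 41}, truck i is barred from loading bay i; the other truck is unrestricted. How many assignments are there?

53

Let Aᵢ (for 38 ≤ i ≤ 41) be the placements that put truck i in its forbidden loading bay. Any j of these fix j positions, leaving (5−j)! ways to fill the rest, and there are C(4,j) ways to pick which j.
By inclusion–exclusion, the number of valid placements is Σ_{j=0}^{4} (−1)^j C(4,j)·(5−j)!.
Computing: 120 − 96 + 36 − 8 + 1 = 53.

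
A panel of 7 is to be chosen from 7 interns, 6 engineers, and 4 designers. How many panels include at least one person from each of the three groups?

17283

With no constraint there are C(17,7) = 19448 possible selections.
Subtract selections that omit an entire group: no interns → C(10,7) = 120; no engineers → C(11,7) = 330; no designers → C(13,7) = 1716.
Add back selections omitting two groups (i.e. drawn from a single group): C(7,7) + C(6,7) + C(4,7) = 1.
By inclusion–exclusion: 19448 − 2166 + 1 = 17283.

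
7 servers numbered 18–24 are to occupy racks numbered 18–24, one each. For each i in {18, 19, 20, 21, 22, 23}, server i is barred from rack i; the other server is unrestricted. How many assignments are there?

Let Aᵢ (for 18 ≤ i ≤ 23) be the placements that put server i in its forbidden rack. Any j of these fix j positions, leaving (7−j)! ways to fill the rest, and there are C(6,j) ways to pick which j.
By inclusion–exclusion, the number of valid placements is Σ_{j=0}^{6} (−1)^j C(6,j)·(7−j)!.
Computing: 5040 − 4320 + 1800 − 480 + 90 − 12 + 1 = 2119.

2119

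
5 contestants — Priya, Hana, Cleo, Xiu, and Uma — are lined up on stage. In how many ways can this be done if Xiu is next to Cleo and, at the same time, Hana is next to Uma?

Treat {Xiu,Cleo} as one block (2 orders) and {Hana,Uma} as another (2 orders).
That leaves 3 units to arrange: 2 × 2 × 3! = 4 × 6 = 24.

24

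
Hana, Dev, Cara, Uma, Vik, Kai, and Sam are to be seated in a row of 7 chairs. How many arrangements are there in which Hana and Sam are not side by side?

3600

There are 7! = 5040 arrangements in all. If Hana and Sam are adjacent, merging them into one block gives 2·(6)! = 1440 arrangements.
Complementary counting: 5040 − 1440 = 3600.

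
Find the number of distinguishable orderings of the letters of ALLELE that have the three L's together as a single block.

Treat the 3 copies of L as a single block. The multiset to arrange is then {LLL, A, E, E}, 4 items in all.
That gives (4)!/(2!) = 12 arrangements.

12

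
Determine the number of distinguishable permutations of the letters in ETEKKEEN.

Letter multiplicities in ETEKKEEN: E×4, K×2, N×1, T×1.
The number of distinct arrangements is 8!/(4!·2!) = 40320/48 = 840.

840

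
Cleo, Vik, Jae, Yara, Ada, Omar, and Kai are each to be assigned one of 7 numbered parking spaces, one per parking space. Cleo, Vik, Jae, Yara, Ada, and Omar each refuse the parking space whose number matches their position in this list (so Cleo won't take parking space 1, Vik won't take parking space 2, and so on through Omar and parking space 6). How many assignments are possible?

Let Aᵢ (for 1 ≤ i ≤ 6) be the placements that put person i in their forbidden parking space. Any j of these fix j positions, leaving (7−j)! ways to fill the rest, and there are C(6,j) ways to pick which j.
By inclusion–exclusion, the number of valid placements is Σ_{j=0}^{6} (−1)^j C(6,j)·(7−j)!.
Computing: 5040 − 4320 + 1800 − 480 + 90 − 12 + 1 = 2119.

2119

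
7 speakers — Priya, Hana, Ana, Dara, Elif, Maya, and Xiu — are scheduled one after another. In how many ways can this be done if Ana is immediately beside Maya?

Glue Ana and Maya into one block (2 internal orders), leaving 6 units to arrange in a row.
That gives 2 × 6! = 2 × 720 = 1440.

1440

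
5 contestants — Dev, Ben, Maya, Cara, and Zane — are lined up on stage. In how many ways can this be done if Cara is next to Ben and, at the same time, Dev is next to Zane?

Treat {Cara,Ben} as one block (2 orders) and {Dev,Zane} as another (2 orders).
That leaves 3 units to arrange: 2 × 2 × 3! = 4 × 6 = 24.

24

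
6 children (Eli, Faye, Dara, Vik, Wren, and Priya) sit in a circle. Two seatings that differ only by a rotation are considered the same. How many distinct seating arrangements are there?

Around a circle, 6 distinct people have 6!/6 = (5)! = 120 rotationally distinct seatings.

120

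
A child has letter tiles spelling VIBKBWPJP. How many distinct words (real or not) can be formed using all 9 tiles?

90720

VIBKBWPJP has 9 letters with B appearing twice and P appearing twice.
So there are 9! / (2!·2!) = 90720 distinguishable arrangements.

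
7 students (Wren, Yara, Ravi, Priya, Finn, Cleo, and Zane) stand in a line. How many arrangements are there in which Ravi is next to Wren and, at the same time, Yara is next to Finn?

480

Treat {Ravi,Wren} as one block (2 orders) and {Yara,Finn} as another (2 orders).
That leaves 5 units to arrange: 2 × 2 × 5! = 4 × 120 = 480.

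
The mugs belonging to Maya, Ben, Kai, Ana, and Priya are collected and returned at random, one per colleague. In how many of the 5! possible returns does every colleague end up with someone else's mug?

44

This is the derangement count D_5: permutations of 5 items with no fixed point.
By inclusion–exclusion this is Σ_{j=0}^{5} (−1)^j C(5,j)·(5−j)!.
Computing: 120 − 120 + 60 − 20 + 5 − 1 = 44.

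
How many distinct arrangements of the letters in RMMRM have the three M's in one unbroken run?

Treat the 3 copies of M as a single block. The multiset to arrange is then {MMM, R, R}, 3 items in all.
That gives (3)!/(2!) = 3 arrangements.

3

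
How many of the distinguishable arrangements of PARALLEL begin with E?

With the first slot taken by E, it remains to arrange the other 7 letters (PARALLL).
Those 7 letters have A appearing twice and L appearing 3 times, giving (7)!/(3!·2!) = 420.

420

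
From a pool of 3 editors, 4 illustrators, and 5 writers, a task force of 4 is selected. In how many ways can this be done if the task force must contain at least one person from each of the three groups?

270

Total 4-person selections from all 12: C(12,4) = 495.
Subtract selections that omit an entire group: no editors → C(9,4) = 126; no illustrators → C(8,4) = 70; no writers → C(7,4) = 35.
Add back selections omitting two groups (i.e. drawn from a single group): C(3,4) + C(4,4) + C(5,4) = 6.
By inclusion–exclusion: 495 − 231 + 6 = 270.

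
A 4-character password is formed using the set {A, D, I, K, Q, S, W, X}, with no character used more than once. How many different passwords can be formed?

1680

This is a permutation of 4 out of 8: P(8,4) = 8!/4!.
That product is 8 × 7 × 6 × 5 = 1680.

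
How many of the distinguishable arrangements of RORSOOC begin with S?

With the first slot taken by S, it remains to arrange the other 6 letters (ROROOC).
Those 6 letters have O appearing 3 times and R appearing twice, giving (6)!/(3!·2!) = 60.

60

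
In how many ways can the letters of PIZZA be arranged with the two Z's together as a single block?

24

Treat the 2 copies of Z as a single block. The multiset to arrange is then {ZZ, A, I, P}, 4 items in all.
All 4 items are distinct, so there are (4)! = 24 arrangements.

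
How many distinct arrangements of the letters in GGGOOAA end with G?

With the last slot taken by G, it remains to arrange the other 6 letters (GGOOAA).
Those 6 letters have A appearing twice, G appearing twice, and O appearing twice, giving (6)!/(2!·2!·2!) = 90.

90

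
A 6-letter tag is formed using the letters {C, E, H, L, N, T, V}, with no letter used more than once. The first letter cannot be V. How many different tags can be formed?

The first letter has 7−1 = 6 choices (anything except V).
The remaining 5 letters are filled from the other 6 symbols without repetition: 6 × 5 × 4 × 3 × 2 = 720.
Total: 6 × 720 = 4320.

4320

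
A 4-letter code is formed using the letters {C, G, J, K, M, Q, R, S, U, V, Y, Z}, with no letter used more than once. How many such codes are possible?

11880

This is a permutation of 4 out of 12: P(12,4) = 12!/8!.
That product is 12 × 11 × 10 × 9 = 11880.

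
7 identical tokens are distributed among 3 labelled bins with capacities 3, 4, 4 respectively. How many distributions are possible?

14

Without the upper bounds there are C(9,2) = 36 ways to split 7 among 3 bins.
Subtract solutions that violate a single cap (substitute x_i' = x_i − (cap_i+1)): x_1 ≥ 4 gives C(5,2) = 10; x_2 ≥ 5 gives C(4,2) = 6; x_3 ≥ 5 gives C(4,2) = 6. Together 22.
No two caps can be exceeded simultaneously, so the pair terms are all 0.
By inclusion–exclusion the count is 36 − 22 + 0 = 14.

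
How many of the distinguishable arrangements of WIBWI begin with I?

Fix I in the first position and arrange the remaining 4 letters.
Those 4 letters have W appearing twice, giving (4)!/(2!) = 12.

12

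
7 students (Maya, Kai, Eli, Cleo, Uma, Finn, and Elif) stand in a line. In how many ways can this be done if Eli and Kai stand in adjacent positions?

1440

Treat {Eli, Kai} as a single unit. There are 6 units to order, and the pair itself can be ordered 2 ways.
That gives 2 × 6! = 2 × 720 = 1440.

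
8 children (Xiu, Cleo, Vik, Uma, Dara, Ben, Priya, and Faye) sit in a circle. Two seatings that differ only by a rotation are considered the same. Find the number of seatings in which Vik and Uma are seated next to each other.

1440

Treat {Vik, Uma} as one unit (2 internal orders) and seat the resulting 7 units around the table: (6)! circular arrangements.
So 2 × (6)! = 2 × 720 = 1440.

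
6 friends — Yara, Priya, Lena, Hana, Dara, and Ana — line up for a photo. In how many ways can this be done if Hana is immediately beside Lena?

240

Glue Hana and Lena into one block (2 internal orders), leaving 5 units to arrange in a row.
That gives 2 × 5! = 2 × 120 = 240.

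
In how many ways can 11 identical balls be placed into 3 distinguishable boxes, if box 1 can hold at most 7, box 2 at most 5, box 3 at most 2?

Without the upper bounds there are C(13,2) = 78 ways to split 11 among 3 boxes.
Subtract solutions that violate a single cap (substitute x_i' = x_i − (cap_i+1)): x_1 ≥ 8 gives C(5,2) = 10; x_2 ≥ 6 gives C(7,2) = 21; x_3 ≥ 3 gives C(10,2) = 45. Together 76.
Add back pairs where two caps are both exceeded: 0 + 1 + 6 = 7.
By inclusion–exclusion the count is 78 − 76 + 7 = 9.

9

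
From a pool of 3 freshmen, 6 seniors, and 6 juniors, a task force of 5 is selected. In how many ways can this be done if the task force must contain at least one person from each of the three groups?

With no constraint there are C(15,5) = 3003 possible selections.
Subtract selections that omit an entire group: no freshmen → C(12,5) = 792; no seniors → C(9,5) = 126; no juniors → C(9,5) = 126.
Add back selections omitting two groups (i.e. drawn from a single group): C(3,5) + C(6,5) + C(6,5) = 12.
By inclusion–exclusion: 3003 − 1044 + 12 = 1971.

1971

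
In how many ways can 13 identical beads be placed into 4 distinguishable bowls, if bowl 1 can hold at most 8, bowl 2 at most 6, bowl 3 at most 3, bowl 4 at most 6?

Ignoring the caps, the number of non-negative solutions to x_1+…+x_4 = 13 is C(16,3) = 560.
Subtract solutions that violate a single cap (substitute x_i' = x_i − (cap_i+1)): x_1 ≥ 9 gives C(7,3) = 35; x_2 ≥ 7 gives C(9,3) = 84; x_3 ≥ 4 gives C(12,3) = 220; x_4 ≥ 7 gives C(9,3) = 84. Together 423.
Add back pairs where two caps are both exceeded: 0 + 1 + 0 + 10 + 0 + 10 = 21.
By inclusion–exclusion the count is 560 − 423 + 21 = 158.

158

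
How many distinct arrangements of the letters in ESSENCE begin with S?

120

Fix S in the first position and arrange the remaining 6 letters.
Those 6 letters have E appearing 3 times, giving (6)!/(3!) = 120.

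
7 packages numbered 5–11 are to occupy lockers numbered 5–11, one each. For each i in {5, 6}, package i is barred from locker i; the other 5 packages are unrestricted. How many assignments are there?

3720

Let Aᵢ (for i ∈ {5, 6}) be the placements that put package i in its forbidden locker. Any j of these fix j positions, leaving (7−j)! ways to fill the rest, and there are C(2,j) ways to pick which j.
By inclusion–exclusion, the number of valid placements is Σ_{j=0}^{2} (−1)^j C(2,j)·(7−j)!.
Computing: 5040 − 1440 + 120 = 3720.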